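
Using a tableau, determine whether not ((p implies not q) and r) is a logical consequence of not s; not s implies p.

Initial set: {not s; (not s implies p); not not ((p implies not q) and r)}.
not not ((p implies not q) and r): α-rule — add (p implies not q), r.
(not s implies p): β-rule — branch into not not s  //  p.
  branch 1 (add not not s):
    × closes — contains both s and not s.
  branch 2 (add p):
    (p implies not q): β-rule — branch into not p  //  not q.
      branch 2.1 (add not p):
        × closes — contains both p and not p.
      branch 2.2 (add not q):
        ○ open, literals {p=T, q=F, r=T, s=F}.
2 branches closed, 1 open.
An open branch gives a countermodel: p=T, q=F, r=T, s=F (unmentioned atoms arbitrary); the premises hold there but the conclusion fails.

No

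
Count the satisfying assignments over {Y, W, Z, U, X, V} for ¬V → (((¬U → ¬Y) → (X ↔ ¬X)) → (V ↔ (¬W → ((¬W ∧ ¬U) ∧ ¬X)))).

Initial set: {(¬V → (((¬U → ¬Y) → (X ↔ ¬X)) → (V ↔ (¬W → ((¬W ∧ ¬U) ∧ ¬X)))))}.
(¬V → (((¬U → ¬Y) → (X ↔ ¬X)) → (V ↔ (¬W → ((¬W ∧ ¬U) ∧ ¬X))))): β-rule — branch into ¬¬V  //  (((¬U → ¬Y) → (X ↔ ¬X)) → (V ↔ (¬W → ((¬W ∧ ¬U) ∧ ¬X)))).
  branch 1 (add ¬¬V):
    ○ open, literals {V=1}.
  branch 2 (add (((¬U → ¬Y) → (X ↔ ¬X)) → (V ↔ (¬W → ((¬W ∧ ¬U) ∧ ¬X))))):
    (((¬U → ¬Y) → (X ↔ ¬X)) → (V ↔ (¬W → ((¬W ∧ ¬U) ∧ ¬X)))): β-rule — branch into ¬((¬U → ¬Y) → (X ↔ ¬X))  //  (V ↔ (¬W → ((¬W ∧ ¬U) ∧ ¬X))).
      branch 2.1 (add ¬((¬U → ¬Y) → (X ↔ ¬X))):
        ¬((¬U → ¬Y) → (X ↔ ¬X)): α-rule — add (¬U → ¬Y), ¬(X ↔ ¬X).
        (¬U → ¬Y): β-rule — branch into ¬¬U  //  ¬Y.
          branch 2.1.1 (add ¬¬U):
            ¬(X ↔ ¬X): β-rule — branch into X, ¬¬X  //  ¬X, ¬X.
              branch 2.1.1.1 (add X, ¬¬X):
                ○ open, literals {U=1, X=1}.
              branch 2.1.1.2 (add ¬X, ¬X):
                ○ open, literals {U=1, X=0}.
          branch 2.1.2 (add ¬Y):
            ¬(X ↔ ¬X): β-rule — branch into X, ¬¬X  //  ¬X, ¬X.
              branch 2.1.2.1 (add X, ¬¬X):
                ○ open, literals {X=1, Y=0}.
              branch 2.1.2.2 (add ¬X, ¬X):
                ○ open, literals {X=0, Y=0}.
      branch 2.2 (add (V ↔ (¬W → ((¬W ∧ ¬U) ∧ ¬X)))):
        (V ↔ (¬W → ((¬W ∧ ¬U) ∧ ¬X))): β-rule — branch into V, (¬W → ((¬W ∧ ¬U) ∧ ¬X))  //  ¬V, ¬(¬W → ((¬W ∧ ¬U) ∧ ¬X)).
          branch 2.2.1 (add V, (¬W → ((¬W ∧ ¬U) ∧ ¬X))):
            (¬W → ((¬W ∧ ¬U) ∧ ¬X)): β-rule — branch into ¬¬W  //  ((¬W ∧ ¬U) ∧ ¬X).
              branch 2.2.1.1 (add ¬¬W):
                ○ open, literals {V=1, W=1}.
              branch 2.2.1.2 (add ((¬W ∧ ¬U) ∧ ¬X)):
                ((¬W ∧ ¬U) ∧ ¬X): α-rule — add (¬W ∧ ¬U), ¬X.
                (¬W ∧ ¬U): α-rule — add ¬W, ¬U.
                ○ open, literals {U=0, V=1, W=0, X=0}.
          branch 2.2.2 (add ¬V, ¬(¬W → ((¬W ∧ ¬U) ∧ ¬X))):
            ¬(¬W → ((¬W ∧ ¬U) ∧ ¬X)): α-rule — add ¬W, ¬((¬W ∧ ¬U) ∧ ¬X).
            ¬((¬W ∧ ¬U) ∧ ¬X): β-rule — branch into ¬(¬W ∧ ¬U)  //  ¬¬X.
              branch 2.2.2.1 (add ¬(¬W ∧ ¬U)):
                ¬(¬W ∧ ¬U): β-rule — branch into ¬¬W  //  ¬¬U.
                  branch 2.2.2.1.1 (add ¬¬W):
                    × closes — contains both W and ¬W.
                  branch 2.2.2.1.2 (add ¬¬U):
                    ○ open, literals {U=1, V=0, W=0}.
              branch 2.2.2.2 (add ¬¬X):
                ○ open, literals {V=0, W=0, X=1}.
1 branch closed, 9 open.
Each open branch fixes some atoms; the unmentioned ones are free. Counting distinct full assignments: branch {V=1} (Y, W, Z, U, X) contributes 32 new; branch {U=1, X=1} (Y, W, Z, V) contributes 8 new; branch {U=1, X=0} (Y, W, Z, V) contributes 8 new; branch {X=1, Y=0} (W, Z, U, V) contributes 4 new; branch {X=0, Y=0} (W, Z, U, V) contributes 4 new; branch {V=1, W=1} (Y, Z, U, X) contributes 0 new; branch {U=0, V=1, W=0, X=0} (Y, Z) contributes 0 new; branch {U=1, V=0, W=0} (Y, Z, X) contributes 0 new; branch {V=0, W=0, X=1} (Y, Z, U) contributes 2 new. Total: 58.

58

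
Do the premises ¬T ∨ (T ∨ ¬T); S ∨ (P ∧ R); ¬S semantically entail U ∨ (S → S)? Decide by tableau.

Initial set: {(¬T ∨ (T ∨ ¬T)); (S ∨ (P ∧ R)); ¬S; ¬(U ∨ (S → S))}.
¬(U ∨ (S → S)): α-rule — add ¬U, ¬(S → S).
¬(S → S): α-rule — add S, ¬S.
× closes — contains both S and ¬S.
All 1 branch closes.
Every branch closed, so the premises entail the conclusion.

Yes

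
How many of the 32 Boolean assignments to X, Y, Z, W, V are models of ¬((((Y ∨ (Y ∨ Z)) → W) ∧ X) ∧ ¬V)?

Initial set: {¬((((Y ∨ (Y ∨ Z)) → W) ∧ X) ∧ ¬V)}.
¬((((Y ∨ (Y ∨ Z)) → W) ∧ X) ∧ ¬V): β-rule — branch into ¬(((Y ∨ (Y ∨ Z)) → W) ∧ X)  //  ¬¬V.
  branch 1 (add ¬(((Y ∨ (Y ∨ Z)) → W) ∧ X)):
    ¬(((Y ∨ (Y ∨ Z)) → W) ∧ X): β-rule — branch into ¬((Y ∨ (Y ∨ Z)) → W)  //  ¬X.
      branch 1.1 (add ¬((Y ∨ (Y ∨ Z)) → W)):
        ¬((Y ∨ (Y ∨ Z)) → W): α-rule — add (Y ∨ (Y ∨ Z)), ¬W.
        (Y ∨ (Y ∨ Z)): β-rule — branch into Y  //  (Y ∨ Z).
          branch 1.1.1 (add Y):
            ○ open, literals {W=0, Y=1}.
          branch 1.1.2 (add (Y ∨ Z)):
            (Y ∨ Z): β-rule — branch into Y  //  Z.
              branch 1.1.2.1 (add Y):
                ○ open, literals {W=0, Y=1}.
              branch 1.1.2.2 (add Z):
                ○ open, literals {W=0, Z=1}.
      branch 1.2 (add ¬X):
        ○ open, literals {X=0}.
  branch 2 (add ¬¬V):
    ○ open, literals {V=1}.
0 branches closed, 5 open.
Each open branch fixes some atoms; the unmentioned ones are free. Counting distinct full assignments: branch {W=0, Y=1} (X, Z, V) contributes 8 new; branch {W=0, Y=1} (X, Z, V) contributes 0 new; branch {W=0, Z=1} (X, Y, V) contributes 4 new; branch {X=0} (Y, Z, W, V) contributes 10 new; branch {V=1} (X, Y, Z, W) contributes 5 new. Total: 27.

27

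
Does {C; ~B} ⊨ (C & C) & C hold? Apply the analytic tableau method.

Initial set: {C; ~B; ~((C & C) & C)}.
~((C & C) & C): β-rule — branch into ~(C & C)  //  ~C.
  branch 1 (add ~(C & C)):
    ~(C & C): β-rule — branch into ~C  //  ~C.
      branch 1.1 (add ~C):
        × closes — contains both C and ~C.
      branch 1.2 (add ~C):
        × closes — contains both C and ~C.
  branch 2 (add ~C):
    × closes — contains both C and ~C.
All 3 branches close.
Every branch closed, so the premises entail the conclusion.

Yes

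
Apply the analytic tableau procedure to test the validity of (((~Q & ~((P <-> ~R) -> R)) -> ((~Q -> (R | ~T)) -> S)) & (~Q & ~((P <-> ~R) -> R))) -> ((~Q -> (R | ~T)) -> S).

Valid

Assume the negation and expand:
Initial set: {~((((~Q & ~((P <-> ~R) -> R)) -> ((~Q -> (R | ~T)) -> S)) & (~Q & ~((P <-> ~R) -> R))) -> ((~Q -> (R | ~T)) -> S))}.
~((((~Q & ~((P <-> ~R) -> R)) -> ((~Q -> (R | ~T)) -> S)) & (~Q & ~((P <-> ~R) -> R))) -> ((~Q -> (R | ~T)) -> S)): α-rule — add (((~Q & ~((P <-> ~R) -> R)) -> ((~Q -> (R | ~T)) -> S)) & (~Q & ~((P <-> ~R) -> R))), ~((~Q -> (R | ~T)) -> S).
(((~Q & ~((P <-> ~R) -> R)) -> ((~Q -> (R | ~T)) -> S)) & (~Q & ~((P <-> ~R) -> R))): α-rule — add ((~Q & ~((P <-> ~R) -> R)) -> ((~Q -> (R | ~T)) -> S)), (~Q & ~((P <-> ~R) -> R)).
~((~Q -> (R | ~T)) -> S): α-rule — add (~Q -> (R | ~T)), ~S.
(~Q & ~((P <-> ~R) -> R)): α-rule — add ~Q, ~((P <-> ~R) -> R).
~((P <-> ~R) -> R): α-rule — add (P <-> ~R), ~R.
((~Q & ~((P <-> ~R) -> R)) -> ((~Q -> (R | ~T)) -> S)): β-rule — branch into ~(~Q & ~((P <-> ~R) -> R))  //  ((~Q -> (R | ~T)) -> S).
  branch 1 (add ~(~Q & ~((P <-> ~R) -> R))):
    (~Q -> (R | ~T)): β-rule — branch into ~~Q  //  (R | ~T).
      branch 1.1 (add ~~Q):
        × closes — contains both Q and ~Q.
      branch 1.2 (add (R | ~T)):
        (P <-> ~R): β-rule — branch into P, ~R  //  ~P, ~~R.
          branch 1.2.1 (add P, ~R):
            ~(~Q & ~((P <-> ~R) -> R)): β-rule — branch into ~~Q  //  ~~((P <-> ~R) -> R).
              branch 1.2.1.1 (add ~~Q):
                × closes — contains both Q and ~Q.
              branch 1.2.1.2 (add ~~((P <-> ~R) -> R)):
                (R | ~T): β-rule — branch into R  //  ~T.
                  branch 1.2.1.2.1 (add R):
                    × closes — contains both R and ~R.
                  branch 1.2.1.2.2 (add ~T):
                    ~~((P <-> ~R) -> R): β-rule — branch into ~(P <-> ~R)  //  R.
                      branch 1.2.1.2.2.1 (add ~(P <-> ~R)):
                        ~(P <-> ~R): β-rule — branch into P, ~~R  //  ~P, ~R.
                          branch 1.2.1.2.2.1.1 (add P, ~~R):
                            × closes — contains both R and ~R.
                          branch 1.2.1.2.2.1.2 (add ~P, ~R):
                            × closes — contains both P and ~P.
                      branch 1.2.1.2.2.2 (add R):
                        × closes — contains both R and ~R.
          branch 1.2.2 (add ~P, ~~R):
            × closes — contains both R and ~R.
  branch 2 (add ((~Q -> (R | ~T)) -> S)):
    (~Q -> (R | ~T)): β-rule — branch into ~~Q  //  (R | ~T).
      branch 2.1 (add ~~Q):
        × closes — contains both Q and ~Q.
      branch 2.2 (add (R | ~T)):
        (P <-> ~R): β-rule — branch into P, ~R  //  ~P, ~~R.
          branch 2.2.1 (add P, ~R):
            ((~Q -> (R | ~T)) -> S): β-rule — branch into ~(~Q -> (R | ~T))  //  S.
              branch 2.2.1.1 (add ~(~Q -> (R | ~T))):
                ~(~Q -> (R | ~T)): α-rule — add ~Q, ~(R | ~T).
                ~(R | ~T): α-rule — add ~R, ~~T.
                (R | ~T): β-rule — branch into R  //  ~T.
                  branch 2.2.1.1.1 (add R):
                    × closes — contains both R and ~R.
                  branch 2.2.1.1.2 (add ~T):
                    × closes — contains both T and ~T.
              branch 2.2.1.2 (add S):
                × closes — contains both S and ~S.
          branch 2.2.2 (add ~P, ~~R):
            × closes — contains both R and ~R.
All 12 branches close.
Every branch closed, so the negation is unsatisfiable and the formula is valid.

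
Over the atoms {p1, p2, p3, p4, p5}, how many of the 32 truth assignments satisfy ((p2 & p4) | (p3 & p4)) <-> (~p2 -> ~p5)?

Initial set: {T (((p2 & p4) | (p3 & p4)) <-> (~p2 -> ~p5))}.
T (((p2 & p4) | (p3 & p4)) <-> (~p2 -> ~p5)): β-rule — branch into T ((p2 & p4) | (p3 & p4)), T (~p2 -> ~p5)  //  F ((p2 & p4) | (p3 & p4)), F (~p2 -> ~p5).
  branch 1 (add T ((p2 & p4) | (p3 & p4)), T (~p2 -> ~p5)):
    T ((p2 & p4) | (p3 & p4)): β-rule — branch into T (p2 & p4)  //  T (p3 & p4).
      branch 1.1 (add T (p2 & p4)):
        T (p2 & p4): α-rule — add T p2, T p4.
        T (~p2 -> ~p5): β-rule — branch into F ~p2  //  T ~p5.
          branch 1.1.1 (add F ~p2):
            ○ open, literals {p2=1, p4=1}.
          branch 1.1.2 (add T ~p5):
            ○ open, literals {p2=1, p4=1, p5=0}.
      branch 1.2 (add T (p3 & p4)):
        T (p3 & p4): α-rule — add T p3, T p4.
        T (~p2 -> ~p5): β-rule — branch into F ~p2  //  T ~p5.
          branch 1.2.1 (add F ~p2):
            ○ open, literals {p2=1, p3=1, p4=1}.
          branch 1.2.2 (add T ~p5):
            ○ open, literals {p3=1, p4=1, p5=0}.
  branch 2 (add F ((p2 & p4) | (p3 & p4)), F (~p2 -> ~p5)):
    F ((p2 & p4) | (p3 & p4)): α-rule — add F (p2 & p4), F (p3 & p4).
    F (~p2 -> ~p5): α-rule — add T ~p2, F ~p5.
    F (p2 & p4): β-rule — branch into F p2  //  F p4.
      branch 2.1 (add F p2):
        F (p3 & p4): β-rule — branch into F p3  //  F p4.
          branch 2.1.1 (add F p3):
            ○ open, literals {p2=0, p3=0, p5=1}.
          branch 2.1.2 (add F p4):
            ○ open, literals {p2=0, p4=0, p5=1}.
      branch 2.2 (add F p4):
        F (p3 & p4): β-rule — branch into F p3  //  F p4.
          branch 2.2.1 (add F p3):
            ○ open, literals {p2=0, p3=0, p4=0, p5=1}.
          branch 2.2.2 (add F p4):
            ○ open, literals {p2=0, p4=0, p5=1}.
0 branches closed, 8 open.
Each open branch fixes some atoms; the unmentioned ones are free. Counting distinct full assignments: branch {p2=1, p4=1} (p1, p3, p5) contributes 8 new; branch {p2=1, p4=1, p5=0} (p1, p3) contributes 0 new; branch {p2=1, p3=1, p4=1} (p1, p5) contributes 0 new; branch {p3=1, p4=1, p5=0} (p1, p2) contributes 2 new; branch {p2=0, p3=0, p5=1} (p1, p4) contributes 4 new; branch {p2=0, p4=0, p5=1} (p1, p3) contributes 2 new; branch {p2=0, p3=0, p4=0, p5=1} (p1) contributes 0 new; branch {p2=0, p4=0, p5=1} (p1, p3) contributes 0 new. Total: 16.

16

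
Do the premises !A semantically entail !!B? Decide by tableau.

Initial set: {T !A; F !!B}.
F !!B: drop double negation, giving F B.
○ open, literals {A=0, B=0}.
0 branches closed, 1 open.
An open branch gives a countermodel: A=0, B=0 (unmentioned atoms arbitrary); the premises hold there but the conclusion fails.

No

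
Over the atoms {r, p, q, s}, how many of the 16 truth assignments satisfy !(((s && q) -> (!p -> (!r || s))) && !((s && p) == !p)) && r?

Initial set: {(!(((s && q) -> (!p -> (!r || s))) && !((s && p) == !p)) && r)}.
(!(((s && q) -> (!p -> (!r || s))) && !((s && p) == !p)) && r): α-rule — add !(((s && q) -> (!p -> (!r || s))) && !((s && p) == !p)), r.
!(((s && q) -> (!p -> (!r || s))) && !((s && p) == !p)): β-rule — branch into !((s && q) -> (!p -> (!r || s)))  //  !!((s && p) == !p).
  branch 1 (add !((s && q) -> (!p -> (!r || s)))):
    !((s && q) -> (!p -> (!r || s))): α-rule — add (s && q), !(!p -> (!r || s)).
    (s && q): α-rule — add s, q.
    !(!p -> (!r || s)): α-rule — add !p, !(!r || s).
    !(!r || s): α-rule — add !!r, !s.
    × closes — contains both s and !s.
  branch 2 (add !!((s && p) == !p)):
    !!((s && p) == !p): β-rule — branch into (s && p), !p  //  !(s && p), !!p.
      branch 2.1 (add (s && p), !p):
        (s && p): α-rule — add s, p.
        × closes — contains both p and !p.
      branch 2.2 (add !(s && p), !!p):
        !(s && p): β-rule — branch into !s  //  !p.
          branch 2.2.1 (add !s):
            ○ open, literals {p=T, r=T, s=F}.
          branch 2.2.2 (add !p):
            × closes — contains both p and !p.
3 branches closed, 1 open.
Each open branch fixes some atoms; the unmentioned ones are free. Counting distinct full assignments: branch {p=T, r=T, s=F} (q) contributes 2 new. Total: 2.

2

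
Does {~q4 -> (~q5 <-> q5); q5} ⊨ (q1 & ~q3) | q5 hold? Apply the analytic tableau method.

Initial set: {T (~q4 -> (~q5 <-> q5)); T q5; F ((q1 & ~q3) | q5)}.
F ((q1 & ~q3) | q5): α-rule — add F (q1 & ~q3), F q5.
× closes — contains both q5 and ~q5.
All 1 branch closes.
Every branch closed, so the premises entail the conclusion.

Yes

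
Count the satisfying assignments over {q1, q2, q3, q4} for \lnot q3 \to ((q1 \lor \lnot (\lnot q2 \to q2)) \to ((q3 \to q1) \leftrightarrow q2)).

Initial set: {(\lnot q3 \to ((q1 \lor \lnot (\lnot q2 \to q2)) \to ((q3 \to q1) \leftrightarrow q2)))}.
(\lnot q3 \to ((q1 \lor \lnot (\lnot q2 \to q2)) \to ((q3 \to q1) \leftrightarrow q2))): β-rule — branch into \lnot \lnot q3  //  ((q1 \lor \lnot (\lnot q2 \to q2)) \to ((q3 \to q1) \leftrightarrow q2)).
  branch 1 (add \lnot \lnot q3):
    ○ open, literals {q3=true}.
  branch 2 (add ((q1 \lor \lnot (\lnot q2 \to q2)) \to ((q3 \to q1) \leftrightarrow q2))):
    ((q1 \lor \lnot (\lnot q2 \to q2)) \to ((q3 \to q1) \leftrightarrow q2)): β-rule — branch into \lnot (q1 \lor \lnot (\lnot q2 \to q2))  //  ((q3 \to q1) \leftrightarrow q2).
      branch 2.1 (add \lnot (q1 \lor \lnot (\lnot q2 \to q2))):
        \lnot (q1 \lor \lnot (\lnot q2 \to q2)): α-rule — add \lnot q1, \lnot \lnot (\lnot q2 \to q2).
        \lnot \lnot (\lnot q2 \to q2): β-rule — branch into \lnot \lnot q2  //  q2.
          branch 2.1.1 (add \lnot \lnot q2):
            ○ open, literals {q1=false, q2=true}.
          branch 2.1.2 (add q2):
            ○ open, literals {q1=false, q2=true}.
      branch 2.2 (add ((q3 \to q1) \leftrightarrow q2)):
        ((q3 \to q1) \leftrightarrow q2): β-rule — branch into (q3 \to q1), q2  //  \lnot (q3 \to q1), \lnot q2.
          branch 2.2.1 (add (q3 \to q1), q2):
            (q3 \to q1): β-rule — branch into \lnot q3  //  q1.
              branch 2.2.1.1 (add \lnot q3):
                ○ open, literals {q2=true, q3=false}.
              branch 2.2.1.2 (add q1):
                ○ open, literals {q1=true, q2=true}.
          branch 2.2.2 (add \lnot (q3 \to q1), \lnot q2):
            \lnot (q3 \to q1): α-rule — add q3, \lnot q1.
            ○ open, literals {q1=false, q2=false, q3=true}.
0 branches closed, 6 open.
Each open branch fixes some atoms; the unmentioned ones are free. Counting distinct full assignments: branch {q3=true} (q1, q2, q4) contributes 8 new; branch {q1=false, q2=true} (q3, q4) contributes 2 new; branch {q1=false, q2=true} (q3, q4) contributes 0 new; branch {q2=true, q3=false} (q1, q4) contributes 2 new; branch {q1=true, q2=true} (q3, q4) contributes 0 new; branch {q1=false, q2=false, q3=true} (q4) contributes 0 new. Total: 12.

12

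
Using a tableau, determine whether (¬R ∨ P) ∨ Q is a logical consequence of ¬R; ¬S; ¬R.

Initial set: {¬R; ¬S; ¬R; ¬((¬R ∨ P) ∨ Q)}.
¬((¬R ∨ P) ∨ Q): α-rule — add ¬(¬R ∨ P), ¬Q.
¬(¬R ∨ P): α-rule — add ¬¬R, ¬P.
× closes — contains both R and ¬R.
All 1 branch closes.
Every branch closed, so the premises entail the conclusion.

Yes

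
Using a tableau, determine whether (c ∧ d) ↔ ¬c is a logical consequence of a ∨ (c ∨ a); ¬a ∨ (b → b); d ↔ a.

No

Initial set: {(a ∨ (c ∨ a)); (¬a ∨ (b → b)); (d ↔ a); ¬((c ∧ d) ↔ ¬c)}.
(a ∨ (c ∨ a)): β-rule — branch into a  //  (c ∨ a).
  branch 1 (add a):
    (¬a ∨ (b → b)): β-rule — branch into ¬a  //  (b → b).
      branch 1.1 (add ¬a):
        × closes — contains both a and ¬a.
      branch 1.2 (add (b → b)):
        (d ↔ a): β-rule — branch into d, a  //  ¬d, ¬a.
          branch 1.2.1 (add d, a):
            ¬((c ∧ d) ↔ ¬c): β-rule — branch into (c ∧ d), ¬¬c  //  ¬(c ∧ d), ¬c.
              branch 1.2.1.1 (add (c ∧ d), ¬¬c):
                (c ∧ d): α-rule — add c, d.
                (b → b): β-rule — branch into ¬b  //  b.
                  branch 1.2.1.1.1 (add ¬b):
                    ○ open, literals {a=T, b=F, c=T, d=T}.
                  branch 1.2.1.1.2 (add b):
                    ○ open, literals {a=T, b=T, c=T, d=T}.
              branch 1.2.1.2 (add ¬(c ∧ d), ¬c):
                (b → b): β-rule — branch into ¬b  //  b.
                  branch 1.2.1.2.1 (add ¬b):
                    ¬(c ∧ d): β-rule — branch into ¬c  //  ¬d.
                      branch 1.2.1.2.1.1 (add ¬c):
                        ○ open, literals {a=T, b=F, c=F, d=T}.
                      branch 1.2.1.2.1.2 (add ¬d):
                        × closes — contains both d and ¬d.
                  branch 1.2.1.2.2 (add b):
                    ¬(c ∧ d): β-rule — branch into ¬c  //  ¬d.
                      branch 1.2.1.2.2.1 (add ¬c):
                        ○ open, literals {a=T, b=T, c=F, d=T}.
                      branch 1.2.1.2.2.2 (add ¬d):
                        × closes — contains both d and ¬d.
          branch 1.2.2 (add ¬d, ¬a):
            × closes — contains both a and ¬a.
  branch 2 (add (c ∨ a)):
    (¬a ∨ (b → b)): β-rule — branch into ¬a  //  (b → b).
      branch 2.1 (add ¬a):
        (d ↔ a): β-rule — branch into d, a  //  ¬d, ¬a.
          branch 2.1.1 (add d, a):
            × closes — contains both a and ¬a.
          branch 2.1.2 (add ¬d, ¬a):
            ¬((c ∧ d) ↔ ¬c): β-rule — branch into (c ∧ d), ¬¬c  //  ¬(c ∧ d), ¬c.
              branch 2.1.2.1 (add (c ∧ d), ¬¬c):
                (c ∧ d): α-rule — add c, d.
                × closes — contains both d and ¬d.
              branch 2.1.2.2 (add ¬(c ∧ d), ¬c):
                (c ∨ a): β-rule — branch into c  //  a.
                  branch 2.1.2.2.1 (add c):
                    × closes — contains both c and ¬c.
                  branch 2.1.2.2.2 (add a):
                    × closes — contains both a and ¬a.
      branch 2.2 (add (b → b)):
        (d ↔ a): β-rule — branch into d, a  //  ¬d, ¬a.
          branch 2.2.1 (add d, a):
            ¬((c ∧ d) ↔ ¬c): β-rule — branch into (c ∧ d), ¬¬c  //  ¬(c ∧ d), ¬c.
              branch 2.2.1.1 (add (c ∧ d), ¬¬c):
                (c ∧ d): α-rule — add c, d.
                (c ∨ a): β-rule — branch into c  //  a.
                  branch 2.2.1.1.1 (add c):
                    (b → b): β-rule — branch into ¬b  //  b.
                      branch 2.2.1.1.1.1 (add ¬b):
                        ○ open, literals {a=T, b=F, c=T, d=T}.
                      branch 2.2.1.1.1.2 (add b):
                        ○ open, literals {a=T, b=T, c=T, d=T}.
                  branch 2.2.1.1.2 (add a):
                    (b → b): β-rule — branch into ¬b  //  b.
                      branch 2.2.1.1.2.1 (add ¬b):
                        ○ open, literals {a=T, b=F, c=T, d=T}.
                      branch 2.2.1.1.2.2 (add b):
                        ○ open, literals {a=T, b=T, c=T, d=T}.
              branch 2.2.1.2 (add ¬(c ∧ d), ¬c):
                (c ∨ a): β-rule — branch into c  //  a.
                  branch 2.2.1.2.1 (add c):
                    × closes — contains both c and ¬c.
                  branch 2.2.1.2.2 (add a):
                    (b → b): β-rule — branch into ¬b  //  b.
                      branch 2.2.1.2.2.1 (add ¬b):
                        ¬(c ∧ d): β-rule — branch into ¬c  //  ¬d.
                          branch 2.2.1.2.2.1.1 (add ¬c):
                            ○ open, literals {a=T, b=F, c=F, d=T}.
                          branch 2.2.1.2.2.1.2 (add ¬d):
                            × closes — contains both d and ¬d.
                      branch 2.2.1.2.2.2 (add b):
                        ¬(c ∧ d): β-rule — branch into ¬c  //  ¬d.
                          branch 2.2.1.2.2.2.1 (add ¬c):
                            ○ open, literals {a=T, b=T, c=F, d=T}.
                          branch 2.2.1.2.2.2.2 (add ¬d):
                            × closes — contains both d and ¬d.
          branch 2.2.2 (add ¬d, ¬a):
            ¬((c ∧ d) ↔ ¬c): β-rule — branch into (c ∧ d), ¬¬c  //  ¬(c ∧ d), ¬c.
              branch 2.2.2.1 (add (c ∧ d), ¬¬c):
                (c ∧ d): α-rule — add c, d.
                × closes — contains both d and ¬d.
              branch 2.2.2.2 (add ¬(c ∧ d), ¬c):
                (c ∨ a): β-rule — branch into c  //  a.
                  branch 2.2.2.2.1 (add c):
                    × closes — contains both c and ¬c.
                  branch 2.2.2.2.2 (add a):
                    × closes — contains both a and ¬a.
14 branches closed, 10 open.
An open branch gives a countermodel: a=T, b=F, c=T, d=T (unmentioned atoms arbitrary); the premises hold there but the conclusion fails.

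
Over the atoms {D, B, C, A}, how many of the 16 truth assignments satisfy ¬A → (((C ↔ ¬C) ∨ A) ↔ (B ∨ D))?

Initial set: {T (¬A → (((C ↔ ¬C) ∨ A) ↔ (B ∨ D)))}.
T (¬A → (((C ↔ ¬C) ∨ A) ↔ (B ∨ D))): β-rule — branch into F ¬A  //  T (((C ↔ ¬C) ∨ A) ↔ (B ∨ D)).
  branch 1 (add F ¬A):
    ○ open, literals {A=T}.
  branch 2 (add T (((C ↔ ¬C) ∨ A) ↔ (B ∨ D))):
    T (((C ↔ ¬C) ∨ A) ↔ (B ∨ D)): β-rule — branch into T ((C ↔ ¬C) ∨ A), T (B ∨ D)  //  F ((C ↔ ¬C) ∨ A), F (B ∨ D).
      branch 2.1 (add T ((C ↔ ¬C) ∨ A), T (B ∨ D)):
        T ((C ↔ ¬C) ∨ A): β-rule — branch into T (C ↔ ¬C)  //  T A.
          branch 2.1.1 (add T (C ↔ ¬C)):
            T (B ∨ D): β-rule — branch into T B  //  T D.
              branch 2.1.1.1 (add T B):
                T (C ↔ ¬C): β-rule — branch into T C, T ¬C  //  F C, F ¬C.
                  branch 2.1.1.1.1 (add T C, T ¬C):
                    × closes — contains both C and ¬C.
                  branch 2.1.1.1.2 (add F C, F ¬C):
                    × closes — contains both C and ¬C.
              branch 2.1.1.2 (add T D):
                T (C ↔ ¬C): β-rule — branch into T C, T ¬C  //  F C, F ¬C.
                  branch 2.1.1.2.1 (add T C, T ¬C):
                    × closes — contains both C and ¬C.
                  branch 2.1.1.2.2 (add F C, F ¬C):
                    × closes — contains both C and ¬C.
          branch 2.1.2 (add T A):
            T (B ∨ D): β-rule — branch into T B  //  T D.
              branch 2.1.2.1 (add T B):
                ○ open, literals {A=T, B=T}.
              branch 2.1.2.2 (add T D):
                ○ open, literals {A=T, D=T}.
      branch 2.2 (add F ((C ↔ ¬C) ∨ A), F (B ∨ D)):
        F ((C ↔ ¬C) ∨ A): α-rule — add F (C ↔ ¬C), F A.
        F (B ∨ D): α-rule — add F B, F D.
        F (C ↔ ¬C): β-rule — branch into T C, F ¬C  //  F C, T ¬C.
          branch 2.2.1 (add T C, F ¬C):
            ○ open, literals {A=F, B=F, C=T, D=F}.
          branch 2.2.2 (add F C, T ¬C):
            ○ open, literals {A=F, B=F, C=F, D=F}.
4 branches closed, 5 open.
Each open branch fixes some atoms; the unmentioned ones are free. Counting distinct full assignments: branch {A=T} (D, B, C) contributes 8 new; branch {A=T, B=T} (D, C) contributes 0 new; branch {A=T, D=T} (B, C) contributes 0 new; branch {A=F, B=F, C=T, D=F} (none free) contributes 1 new; branch {A=F, B=F, C=F, D=F} (none free) contributes 1 new. Total: 10.

10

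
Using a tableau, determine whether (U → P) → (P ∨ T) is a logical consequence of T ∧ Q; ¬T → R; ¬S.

Yes

Initial set: {T (T ∧ Q); T (¬T → R); T ¬S; F ((U → P) → (P ∨ T))}.
T (T ∧ Q): α-rule — add T T, T Q.
F ((U → P) → (P ∨ T)): α-rule — add T (U → P), F (P ∨ T).
F (P ∨ T): α-rule — add F P, F T.
× closes — contains both T and ¬T.
All 1 branch closes.
Every branch closed, so the premises entail the conclusion.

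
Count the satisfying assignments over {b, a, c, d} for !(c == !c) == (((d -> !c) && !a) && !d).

4

Initial set: {T (!(c == !c) == (((d -> !c) && !a) && !d))}.
T (!(c == !c) == (((d -> !c) && !a) && !d)): β-rule — branch into T !(c == !c), T (((d -> !c) && !a) && !d)  //  F !(c == !c), F (((d -> !c) && !a) && !d).
  branch 1 (add T !(c == !c), T (((d -> !c) && !a) && !d)):
    T (((d -> !c) && !a) && !d): α-rule — add T ((d -> !c) && !a), T !d.
    T ((d -> !c) && !a): α-rule — add T (d -> !c), T !a.
    T !(c == !c): β-rule — branch into T c, F !c  //  F c, T !c.
      branch 1.1 (add T c, F !c):
        T (d -> !c): β-rule — branch into F d  //  T !c.
          branch 1.1.1 (add F d):
            ○ open, literals {a=F, c=T, d=F}.
          branch 1.1.2 (add T !c):
            × closes — contains both c and !c.
      branch 1.2 (add F c, T !c):
        T (d -> !c): β-rule — branch into F d  //  T !c.
          branch 1.2.1 (add F d):
            ○ open, literals {a=F, c=F, d=F}.
          branch 1.2.2 (add T !c):
            ○ open, literals {a=F, c=F, d=F}.
  branch 2 (add F !(c == !c), F (((d -> !c) && !a) && !d)):
    F !(c == !c): β-rule — branch into T c, T !c  //  F c, F !c.
      branch 2.1 (add T c, T !c):
        × closes — contains both c and !c.
      branch 2.2 (add F c, F !c):
        × closes — contains both c and !c.
3 branches closed, 3 open.
Each open branch fixes some atoms; the unmentioned ones are free. Counting distinct full assignments: branch {a=F, c=T, d=F} (b) contributes 2 new; branch {a=F, c=F, d=F} (b) contributes 2 new; branch {a=F, c=F, d=F} (b) contributes 0 new. Total: 4.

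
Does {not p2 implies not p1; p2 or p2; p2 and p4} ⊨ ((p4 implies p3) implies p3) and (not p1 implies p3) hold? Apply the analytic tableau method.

Initial set: {(not p2 implies not p1); (p2 or p2); (p2 and p4); not (((p4 implies p3) implies p3) and (not p1 implies p3))}.
(p2 and p4): α-rule — add p2, p4.
(not p2 implies not p1): β-rule — branch into not not p2  //  not p1.
  branch 1 (add not not p2):
    (p2 or p2): β-rule — branch into p2  //  p2.
      branch 1.1 (add p2):
        not (((p4 implies p3) implies p3) and (not p1 implies p3)): β-rule — branch into not ((p4 implies p3) implies p3)  //  not (not p1 implies p3).
          branch 1.1.1 (add not ((p4 implies p3) implies p3)):
            not ((p4 implies p3) implies p3): α-rule — add (p4 implies p3), not p3.
            (p4 implies p3): β-rule — branch into not p4  //  p3.
              branch 1.1.1.1 (add not p4):
                × closes — contains both p4 and not p4.
              branch 1.1.1.2 (add p3):
                × closes — contains both p3 and not p3.
          branch 1.1.2 (add not (not p1 implies p3)):
            not (not p1 implies p3): α-rule — add not p1, not p3.
            ○ open, literals {p1=F, p2=T, p3=F, p4=T}.
      branch 1.2 (add p2):
        not (((p4 implies p3) implies p3) and (not p1 implies p3)): β-rule — branch into not ((p4 implies p3) implies p3)  //  not (not p1 implies p3).
          branch 1.2.1 (add not ((p4 implies p3) implies p3)):
            not ((p4 implies p3) implies p3): α-rule — add (p4 implies p3), not p3.
            (p4 implies p3): β-rule — branch into not p4  //  p3.
              branch 1.2.1.1 (add not p4):
                × closes — contains both p4 and not p4.
              branch 1.2.1.2 (add p3):
                × closes — contains both p3 and not p3.
          branch 1.2.2 (add not (not p1 implies p3)):
            not (not p1 implies p3): α-rule — add not p1, not p3.
            ○ open, literals {p1=F, p2=T, p3=F, p4=T}.
  branch 2 (add not p1):
    (p2 or p2): β-rule — branch into p2  //  p2.
      branch 2.1 (add p2):
        not (((p4 implies p3) implies p3) and (not p1 implies p3)): β-rule — branch into not ((p4 implies p3) implies p3)  //  not (not p1 implies p3).
          branch 2.1.1 (add not ((p4 implies p3) implies p3)):
            not ((p4 implies p3) implies p3): α-rule — add (p4 implies p3), not p3.
            (p4 implies p3): β-rule — branch into not p4  //  p3.
              branch 2.1.1.1 (add not p4):
                × closes — contains both p4 and not p4.
              branch 2.1.1.2 (add p3):
                × closes — contains both p3 and not p3.
          branch 2.1.2 (add not (not p1 implies p3)):
            not (not p1 implies p3): α-rule — add not p1, not p3.
            ○ open, literals {p1=F, p2=T, p3=F, p4=T}.
      branch 2.2 (add p2):
        not (((p4 implies p3) implies p3) and (not p1 implies p3)): β-rule — branch into not ((p4 implies p3) implies p3)  //  not (not p1 implies p3).
          branch 2.2.1 (add not ((p4 implies p3) implies p3)):
            not ((p4 implies p3) implies p3): α-rule — add (p4 implies p3), not p3.
            (p4 implies p3): β-rule — branch into not p4  //  p3.
              branch 2.2.1.1 (add not p4):
                × closes — contains both p4 and not p4.
              branch 2.2.1.2 (add p3):
                × closes — contains both p3 and not p3.
          branch 2.2.2 (add not (not p1 implies p3)):
            not (not p1 implies p3): α-rule — add not p1, not p3.
            ○ open, literals {p1=F, p2=T, p3=F, p4=T}.
8 branches closed, 4 open.
An open branch gives a countermodel: p1=F, p2=T, p3=F, p4=T (unmentioned atoms arbitrary); the premises hold there but the conclusion fails.

No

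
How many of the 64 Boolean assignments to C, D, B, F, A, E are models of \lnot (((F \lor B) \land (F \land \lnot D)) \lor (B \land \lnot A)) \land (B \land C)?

6

Initial set: {(\lnot (((F \lor B) \land (F \land \lnot D)) \lor (B \land \lnot A)) \land (B \land C))}.
(\lnot (((F \lor B) \land (F \land \lnot D)) \lor (B \land \lnot A)) \land (B \land C)): α-rule — add \lnot (((F \lor B) \land (F \land \lnot D)) \lor (B \land \lnot A)), (B \land C).
\lnot (((F \lor B) \land (F \land \lnot D)) \lor (B \land \lnot A)): α-rule — add \lnot ((F \lor B) \land (F \land \lnot D)), \lnot (B \land \lnot A).
(B \land C): α-rule — add B, C.
\lnot ((F \lor B) \land (F \land \lnot D)): β-rule — branch into \lnot (F \lor B)  //  \lnot (F \land \lnot D).
  branch 1 (add \lnot (F \lor B)):
    \lnot (F \lor B): α-rule — add \lnot F, \lnot B.
    × closes — contains both B and \lnot B.
  branch 2 (add \lnot (F \land \lnot D)):
    \lnot (B \land \lnot A): β-rule — branch into \lnot B  //  \lnot \lnot A.
      branch 2.1 (add \lnot B):
        × closes — contains both B and \lnot B.
      branch 2.2 (add \lnot \lnot A):
        \lnot (F \land \lnot D): β-rule — branch into \lnot F  //  \lnot \lnot D.
          branch 2.2.1 (add \lnot F):
            ○ open, literals {A=T, B=T, C=T, F=F}.
          branch 2.2.2 (add \lnot \lnot D):
            ○ open, literals {A=T, B=T, C=T, D=T}.
2 branches closed, 2 open.
Each open branch fixes some atoms; the unmentioned ones are free. Counting distinct full assignments: branch {A=T, B=T, C=T, F=F} (D, E) contributes 4 new; branch {A=T, B=T, C=T, D=T} (F, E) contributes 2 new. Total: 6.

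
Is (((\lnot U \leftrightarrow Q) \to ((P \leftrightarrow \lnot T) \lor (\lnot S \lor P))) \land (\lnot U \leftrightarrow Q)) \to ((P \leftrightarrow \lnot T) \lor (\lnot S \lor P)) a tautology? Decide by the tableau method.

Assume the negation and expand:
Initial set: {F ((((\lnot U \leftrightarrow Q) \to ((P \leftrightarrow \lnot T) \lor (\lnot S \lor P))) \land (\lnot U \leftrightarrow Q)) \to ((P \leftrightarrow \lnot T) \lor (\lnot S \lor P)))}.
F ((((\lnot U \leftrightarrow Q) \to ((P \leftrightarrow \lnot T) \lor (\lnot S \lor P))) \land (\lnot U \leftrightarrow Q)) \to ((P \leftrightarrow \lnot T) \lor (\lnot S \lor P))): α-rule — add T (((\lnot U \leftrightarrow Q) \to ((P \leftrightarrow \lnot T) \lor (\lnot S \lor P))) \land (\lnot U \leftrightarrow Q)), F ((P \leftrightarrow \lnot T) \lor (\lnot S \lor P)).
T (((\lnot U \leftrightarrow Q) \to ((P \leftrightarrow \lnot T) \lor (\lnot S \lor P))) \land (\lnot U \leftrightarrow Q)): α-rule — add T ((\lnot U \leftrightarrow Q) \to ((P \leftrightarrow \lnot T) \lor (\lnot S \lor P))), T (\lnot U \leftrightarrow Q).
F ((P \leftrightarrow \lnot T) \lor (\lnot S \lor P)): α-rule — add F (P \leftrightarrow \lnot T), F (\lnot S \lor P).
F (\lnot S \lor P): α-rule — add F \lnot S, F P.
T ((\lnot U \leftrightarrow Q) \to ((P \leftrightarrow \lnot T) \lor (\lnot S \lor P))): β-rule — branch into F (\lnot U \leftrightarrow Q)  //  T ((P \leftrightarrow \lnot T) \lor (\lnot S \lor P)).
  branch 1 (add F (\lnot U \leftrightarrow Q)):
    T (\lnot U \leftrightarrow Q): β-rule — branch into T \lnot U, T Q  //  F \lnot U, F Q.
      branch 1.1 (add T \lnot U, T Q):
        F (P \leftrightarrow \lnot T): β-rule — branch into T P, F \lnot T  //  F P, T \lnot T.
          branch 1.1.1 (add T P, F \lnot T):
            × closes — contains both P and \lnot P.
          branch 1.1.2 (add F P, T \lnot T):
            F (\lnot U \leftrightarrow Q): β-rule — branch into T \lnot U, F Q  //  F \lnot U, T Q.
              branch 1.1.2.1 (add T \lnot U, F Q):
                × closes — contains both Q and \lnot Q.
              branch 1.1.2.2 (add F \lnot U, T Q):
                × closes — contains both U and \lnot U.
      branch 1.2 (add F \lnot U, F Q):
        F (P \leftrightarrow \lnot T): β-rule — branch into T P, F \lnot T  //  F P, T \lnot T.
          branch 1.2.1 (add T P, F \lnot T):
            × closes — contains both P and \lnot P.
          branch 1.2.2 (add F P, T \lnot T):
            F (\lnot U \leftrightarrow Q): β-rule — branch into T \lnot U, F Q  //  F \lnot U, T Q.
              branch 1.2.2.1 (add T \lnot U, F Q):
                × closes — contains both U and \lnot U.
              branch 1.2.2.2 (add F \lnot U, T Q):
                × closes — contains both Q and \lnot Q.
  branch 2 (add T ((P \leftrightarrow \lnot T) \lor (\lnot S \lor P))):
    T (\lnot U \leftrightarrow Q): β-rule — branch into T \lnot U, T Q  //  F \lnot U, F Q.
      branch 2.1 (add T \lnot U, T Q):
        F (P \leftrightarrow \lnot T): β-rule — branch into T P, F \lnot T  //  F P, T \lnot T.
          branch 2.1.1 (add T P, F \lnot T):
            × closes — contains both P and \lnot P.
          branch 2.1.2 (add F P, T \lnot T):
            T ((P \leftrightarrow \lnot T) \lor (\lnot S \lor P)): β-rule — branch into T (P \leftrightarrow \lnot T)  //  T (\lnot S \lor P).
              branch 2.1.2.1 (add T (P \leftrightarrow \lnot T)):
                T (P \leftrightarrow \lnot T): β-rule — branch into T P, T \lnot T  //  F P, F \lnot T.
                  branch 2.1.2.1.1 (add T P, T \lnot T):
                    × closes — contains both P and \lnot P.
                  branch 2.1.2.1.2 (add F P, F \lnot T):
                    × closes — contains both T and \lnot T.
              branch 2.1.2.2 (add T (\lnot S \lor P)):
                T (\lnot S \lor P): β-rule — branch into T \lnot S  //  T P.
                  branch 2.1.2.2.1 (add T \lnot S):
                    × closes — contains both S and \lnot S.
                  branch 2.1.2.2.2 (add T P):
                    × closes — contains both P and \lnot P.
      branch 2.2 (add F \lnot U, F Q):
        F (P \leftrightarrow \lnot T): β-rule — branch into T P, F \lnot T  //  F P, T \lnot T.
          branch 2.2.1 (add T P, F \lnot T):
            × closes — contains both P and \lnot P.
          branch 2.2.2 (add F P, T \lnot T):
            T ((P \leftrightarrow \lnot T) \lor (\lnot S \lor P)): β-rule — branch into T (P \leftrightarrow \lnot T)  //  T (\lnot S \lor P).
              branch 2.2.2.1 (add T (P \leftrightarrow \lnot T)):
                T (P \leftrightarrow \lnot T): β-rule — branch into T P, T \lnot T  //  F P, F \lnot T.
                  branch 2.2.2.1.1 (add T P, T \lnot T):
                    × closes — contains both P and \lnot P.
                  branch 2.2.2.1.2 (add F P, F \lnot T):
                    × closes — contains both T and \lnot T.
              branch 2.2.2.2 (add T (\lnot S \lor P)):
                T (\lnot S \lor P): β-rule — branch into T \lnot S  //  T P.
                  branch 2.2.2.2.1 (add T \lnot S):
                    × closes — contains both S and \lnot S.
                  branch 2.2.2.2.2 (add T P):
                    × closes — contains both P and \lnot P.
All 16 branches close.
Every branch closed, so the negation is unsatisfiable and the formula is valid.

Valid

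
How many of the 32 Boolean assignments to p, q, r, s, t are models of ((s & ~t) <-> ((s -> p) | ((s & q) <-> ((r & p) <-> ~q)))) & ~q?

Initial set: {(((s & ~t) <-> ((s -> p) | ((s & q) <-> ((r & p) <-> ~q)))) & ~q)}.
(((s & ~t) <-> ((s -> p) | ((s & q) <-> ((r & p) <-> ~q)))) & ~q): α-rule — add ((s & ~t) <-> ((s -> p) | ((s & q) <-> ((r & p) <-> ~q)))), ~q.
((s & ~t) <-> ((s -> p) | ((s & q) <-> ((r & p) <-> ~q)))): β-rule — branch into (s & ~t), ((s -> p) | ((s & q) <-> ((r & p) <-> ~q)))  //  ~(s & ~t), ~((s -> p) | ((s & q) <-> ((r & p) <-> ~q))).
  branch 1 (add (s & ~t), ((s -> p) | ((s & q) <-> ((r & p) <-> ~q)))):
    (s & ~t): α-rule — add s, ~t.
    ((s -> p) | ((s & q) <-> ((r & p) <-> ~q))): β-rule — branch into (s -> p)  //  ((s & q) <-> ((r & p) <-> ~q)).
      branch 1.1 (add (s -> p)):
        (s -> p): β-rule — branch into ~s  //  p.
          branch 1.1.1 (add ~s):
            × closes — contains both s and ~s.
          branch 1.1.2 (add p):
            ○ open, literals {p=T, q=F, s=T, t=F}.
      branch 1.2 (add ((s & q) <-> ((r & p) <-> ~q))):
        ((s & q) <-> ((r & p) <-> ~q)): β-rule — branch into (s & q), ((r & p) <-> ~q)  //  ~(s & q), ~((r & p) <-> ~q).
          branch 1.2.1 (add (s & q), ((r & p) <-> ~q)):
            (s & q): α-rule — add s, q.
            × closes — contains both q and ~q.
          branch 1.2.2 (add ~(s & q), ~((r & p) <-> ~q)):
            ~(s & q): β-rule — branch into ~s  //  ~q.
              branch 1.2.2.1 (add ~s):
                × closes — contains both s and ~s.
              branch 1.2.2.2 (add ~q):
                ~((r & p) <-> ~q): β-rule — branch into (r & p), ~~q  //  ~(r & p), ~q.
                  branch 1.2.2.2.1 (add (r & p), ~~q):
                    × closes — contains both q and ~q.
                  branch 1.2.2.2.2 (add ~(r & p), ~q):
                    ~(r & p): β-rule — branch into ~r  //  ~p.
                      branch 1.2.2.2.2.1 (add ~r):
                        ○ open, literals {q=F, r=F, s=T, t=F}.
                      branch 1.2.2.2.2.2 (add ~p):
                        ○ open, literals {p=F, q=F, s=T, t=F}.
  branch 2 (add ~(s & ~t), ~((s -> p) | ((s & q) <-> ((r & p) <-> ~q)))):
    ~((s -> p) | ((s & q) <-> ((r & p) <-> ~q))): α-rule — add ~(s -> p), ~((s & q) <-> ((r & p) <-> ~q)).
    ~(s -> p): α-rule — add s, ~p.
    ~(s & ~t): β-rule — branch into ~s  //  ~~t.
      branch 2.1 (add ~s):
        × closes — contains both s and ~s.
      branch 2.2 (add ~~t):
        ~((s & q) <-> ((r & p) <-> ~q)): β-rule — branch into (s & q), ~((r & p) <-> ~q)  //  ~(s & q), ((r & p) <-> ~q).
          branch 2.2.1 (add (s & q), ~((r & p) <-> ~q)):
            (s & q): α-rule — add s, q.
            × closes — contains both q and ~q.
          branch 2.2.2 (add ~(s & q), ((r & p) <-> ~q)):
            ~(s & q): β-rule — branch into ~s  //  ~q.
              branch 2.2.2.1 (add ~s):
                × closes — contains both s and ~s.
              branch 2.2.2.2 (add ~q):
                ((r & p) <-> ~q): β-rule — branch into (r & p), ~q  //  ~(r & p), ~~q.
                  branch 2.2.2.2.1 (add (r & p), ~q):
                    (r & p): α-rule — add r, p.
                    × closes — contains both p and ~p.
                  branch 2.2.2.2.2 (add ~(r & p), ~~q):
                    × closes — contains both q and ~q.
9 branches closed, 3 open.
Each open branch fixes some atoms; the unmentioned ones are free. Counting distinct full assignments: branch {p=T, q=F, s=T, t=F} (r) contributes 2 new; branch {q=F, r=F, s=T, t=F} (p) contributes 1 new; branch {p=F, q=F, s=T, t=F} (r) contributes 1 new. Total: 4.

4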